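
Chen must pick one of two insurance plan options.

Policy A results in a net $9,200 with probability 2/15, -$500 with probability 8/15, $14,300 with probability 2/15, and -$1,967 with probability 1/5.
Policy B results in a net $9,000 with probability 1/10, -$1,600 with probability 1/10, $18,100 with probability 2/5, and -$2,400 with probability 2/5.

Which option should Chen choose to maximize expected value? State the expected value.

Policy B ($7,020)

Policy A = 2/15 × 9200 + 8/15 × (-500) + 2/15 × 14300 + 1/5 × (-1967) = 1226.6667 − 266.6667 + 1906.6667 − 393.4 = 2473.2667
Policy B = 1/10 × 9000 + 1/10 × (-1600) + 2/5 × 18100 + 2/5 × (-2400) = 900 − 160 + 7240 − 960 = 7020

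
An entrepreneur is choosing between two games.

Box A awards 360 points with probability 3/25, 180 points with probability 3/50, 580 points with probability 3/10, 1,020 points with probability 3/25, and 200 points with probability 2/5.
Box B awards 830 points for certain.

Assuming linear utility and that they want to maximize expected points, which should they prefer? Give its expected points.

Box A = 3/25 × 360 + 3/50 × 180 + 3/10 × 580 + 3/25 × 1020 + 2/5 × 200 = 43.2 + 10.8 + 174 + 122.4 + 80 = 430.4
Box B: 830 (certain)

Box B (830 points)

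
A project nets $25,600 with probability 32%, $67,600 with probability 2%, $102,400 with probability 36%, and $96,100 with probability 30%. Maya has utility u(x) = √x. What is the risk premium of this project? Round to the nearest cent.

E[u] = 0.32·√25600 + 0.02·√67600 + 0.36·√102400 + 0.3·√96100 = 0.32·160 + 0.02·260 + 0.36·320 + 0.3·310 = 264.6
CE = (264.6)² = 70013.16
Risk premium = EV − CE = 75238 − 70013.16 = 5224.84

$5,224.84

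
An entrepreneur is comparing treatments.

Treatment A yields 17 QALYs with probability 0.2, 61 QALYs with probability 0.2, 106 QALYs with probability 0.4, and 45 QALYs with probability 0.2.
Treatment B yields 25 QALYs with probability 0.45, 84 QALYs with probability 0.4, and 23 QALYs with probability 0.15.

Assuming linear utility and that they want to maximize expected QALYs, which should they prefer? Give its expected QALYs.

Treatment A (67 QALYs)

Treatment A = 0.2 × 17 + 0.2 × 61 + 0.4 × 106 + 0.2 × 45 = 3.4 + 12.2 + 42.4 + 9 = 67
Treatment B = 0.45 × 25 + 0.4 × 84 + 0.15 × 23 = 11.25 + 33.6 + 3.45 = 48.3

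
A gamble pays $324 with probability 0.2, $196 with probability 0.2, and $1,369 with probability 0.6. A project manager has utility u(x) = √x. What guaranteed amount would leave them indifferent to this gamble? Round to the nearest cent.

E[u] = 0.2·√324 + 0.2·√196 + 0.6·√1369 = 0.2·18 + 0.2·14 + 0.6·37 = 28.6
CE = (28.6)² = 817.96

$817.96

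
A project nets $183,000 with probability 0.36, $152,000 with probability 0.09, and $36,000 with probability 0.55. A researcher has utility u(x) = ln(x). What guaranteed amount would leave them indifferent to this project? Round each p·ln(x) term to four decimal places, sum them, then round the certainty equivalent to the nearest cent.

$73,585.26

E[u] = 0.36·ln(183000) + 0.09·ln(152000) + 0.55·ln(36000) = 4.3622 + 1.0738 + 5.7702 = 11.2062
CE = e^11.2062 ≈ 73585.26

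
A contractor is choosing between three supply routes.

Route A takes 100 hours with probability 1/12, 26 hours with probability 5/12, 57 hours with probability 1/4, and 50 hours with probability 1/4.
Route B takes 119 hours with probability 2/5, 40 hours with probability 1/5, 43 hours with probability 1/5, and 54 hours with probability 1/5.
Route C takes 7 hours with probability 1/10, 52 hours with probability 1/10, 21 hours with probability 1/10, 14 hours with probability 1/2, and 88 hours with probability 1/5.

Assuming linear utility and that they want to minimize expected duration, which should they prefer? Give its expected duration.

Route A = 1/12 × 100 + 5/12 × 26 + 1/4 × 57 + 1/4 × 50 = 8.3333 + 10.8333 + 14.25 + 12.5 = 45.9167
Route B = 2/5 × 119 + 1/5 × 40 + 1/5 × 43 + 1/5 × 54 = 47.6 + 8 + 8.6 + 10.8 = 75
Route C = 1/10 × 7 + 1/10 × 52 + 1/10 × 21 + 1/2 × 14 + 1/5 × 88 = 0.7 + 5.2 + 2.1 + 7 + 17.6 = 32.6

Route C (32.6 hours)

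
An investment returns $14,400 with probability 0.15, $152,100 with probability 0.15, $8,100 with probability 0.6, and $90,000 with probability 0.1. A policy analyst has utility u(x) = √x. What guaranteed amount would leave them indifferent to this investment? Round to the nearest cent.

$25,760.25

E[u] = 0.15·√14400 + 0.15·√152100 + 0.6·√8100 + 0.1·√90000 = 0.15·120 + 0.15·390 + 0.6·90 + 0.1·300 = 160.5
CE = (160.5)² = 25760.25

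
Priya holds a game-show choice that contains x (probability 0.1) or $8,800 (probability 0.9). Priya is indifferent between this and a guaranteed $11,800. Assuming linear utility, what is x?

0.1·x + 0.9·8800 = 11800
0.1·x = 11800 − 7920 = 3880
x = 3880 / 0.1 = 38800

x = $38,800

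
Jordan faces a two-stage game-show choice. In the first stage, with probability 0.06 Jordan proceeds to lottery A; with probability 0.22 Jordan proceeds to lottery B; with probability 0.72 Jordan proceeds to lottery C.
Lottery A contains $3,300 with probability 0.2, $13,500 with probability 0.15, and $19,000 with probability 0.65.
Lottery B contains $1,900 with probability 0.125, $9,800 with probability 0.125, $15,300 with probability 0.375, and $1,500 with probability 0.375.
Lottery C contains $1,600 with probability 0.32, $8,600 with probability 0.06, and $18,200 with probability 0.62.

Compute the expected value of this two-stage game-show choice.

$11,474.49

EV(A) = 0.2 × 3300 + 0.15 × 13500 + 0.65 × 19000 = 660 + 2025 + 12350 = 15035
EV(B) = 0.125 × 1900 + 0.125 × 9800 + 0.375 × 15300 + 0.375 × 1500 = 237.5 + 1225 + 5737.5 + 562.5 = 7762.5
EV(C) = 0.32 × 1600 + 0.06 × 8600 + 0.62 × 18200 = 512 + 516 + 11284 = 12312
Overall = 0.06 × 15035 + 0.22 × 7762.5 + 0.72 × 12312 = 902.1 + 1707.75 + 8864.64 = 11474.49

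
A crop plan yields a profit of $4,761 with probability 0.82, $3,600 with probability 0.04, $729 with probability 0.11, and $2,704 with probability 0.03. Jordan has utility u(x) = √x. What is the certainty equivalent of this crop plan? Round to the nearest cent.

E[u] = 0.82·√4761 + 0.04·√3600 + 0.11·√729 + 0.03·√2704 = 0.82·69 + 0.04·60 + 0.11·27 + 0.03·52 = 63.51
CE = (63.51)² = 4033.5201

$4,033.52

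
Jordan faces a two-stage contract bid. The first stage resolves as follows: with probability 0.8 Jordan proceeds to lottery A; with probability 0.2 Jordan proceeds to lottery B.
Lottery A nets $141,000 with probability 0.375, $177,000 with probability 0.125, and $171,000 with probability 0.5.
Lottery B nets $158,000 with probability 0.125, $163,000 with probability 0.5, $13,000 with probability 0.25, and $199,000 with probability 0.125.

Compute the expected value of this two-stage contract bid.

EV(A) = 0.375 × 141000 + 0.125 × 177000 + 0.5 × 171000 = 52875 + 22125 + 85500 = 160500
EV(B) = 0.125 × 158000 + 0.5 × 163000 + 0.25 × 13000 + 0.125 × 199000 = 19750 + 81500 + 3250 + 24875 = 129375
Overall = 0.8 × 160500 + 0.2 × 129375 = 128400 + 25875 = 154275

$154,275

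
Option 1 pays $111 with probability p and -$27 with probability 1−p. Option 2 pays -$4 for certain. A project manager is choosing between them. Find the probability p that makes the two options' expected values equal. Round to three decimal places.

p·111 + (1−p)·(-27) = -4
138p − 27 = -4
p = (-4 + 27) / 138

p = 0.167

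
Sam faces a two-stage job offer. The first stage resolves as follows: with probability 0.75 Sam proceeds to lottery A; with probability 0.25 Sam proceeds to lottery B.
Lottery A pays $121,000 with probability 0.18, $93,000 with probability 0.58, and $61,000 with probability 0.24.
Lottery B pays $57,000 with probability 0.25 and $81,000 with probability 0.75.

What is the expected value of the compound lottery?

EV(A) = 0.18 × 121000 + 0.58 × 93000 + 0.24 × 61000 = 21780 + 53940 + 14640 = 90360
EV(B) = 0.25 × 57000 + 0.75 × 81000 = 14250 + 60750 = 75000
Overall = 0.75 × 90360 + 0.25 × 75000 = 67770 + 18750 = 86520

$86,520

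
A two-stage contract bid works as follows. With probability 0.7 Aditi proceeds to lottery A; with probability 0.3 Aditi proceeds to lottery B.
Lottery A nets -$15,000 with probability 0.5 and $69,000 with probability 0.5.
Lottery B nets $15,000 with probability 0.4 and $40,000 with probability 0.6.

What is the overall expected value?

$27,900

EV(A) = 0.5 × (-15000) + 0.5 × 69000 = -7500 + 34500 = 27000
EV(B) = 0.4 × 15000 + 0.6 × 40000 = 6000 + 24000 = 30000
Overall = 0.7 × 27000 + 0.3 × 30000 = 18900 + 9000 = 27900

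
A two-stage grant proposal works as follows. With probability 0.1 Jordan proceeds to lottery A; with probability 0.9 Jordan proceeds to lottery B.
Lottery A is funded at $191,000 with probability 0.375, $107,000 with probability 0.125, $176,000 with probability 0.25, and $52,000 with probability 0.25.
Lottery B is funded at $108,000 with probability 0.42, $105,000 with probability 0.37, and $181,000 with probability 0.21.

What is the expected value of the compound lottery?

$124,198

EV(A) = 0.375 × 191000 + 0.125 × 107000 + 0.25 × 176000 + 0.25 × 52000 = 71625 + 13375 + 44000 + 13000 = 142000
EV(B) = 0.42 × 108000 + 0.37 × 105000 + 0.21 × 181000 = 45360 + 38850 + 38010 = 122220
Overall = 0.1 × 142000 + 0.9 × 122220 = 14200 + 109998 = 124198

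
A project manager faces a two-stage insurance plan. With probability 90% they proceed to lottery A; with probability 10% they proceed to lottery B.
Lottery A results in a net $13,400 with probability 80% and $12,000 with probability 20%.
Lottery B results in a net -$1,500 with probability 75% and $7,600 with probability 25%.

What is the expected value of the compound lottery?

EV(A) = 0.8 × 13400 + 0.2 × 12000 = 10720 + 2400 = 13120
EV(B) = 0.75 × (-1500) + 0.25 × 7600 = -1125 + 1900 = 775
Overall = 0.9 × 13120 + 0.1 × 775 = 11808 + 77.5 = 11885.5

$11,885.50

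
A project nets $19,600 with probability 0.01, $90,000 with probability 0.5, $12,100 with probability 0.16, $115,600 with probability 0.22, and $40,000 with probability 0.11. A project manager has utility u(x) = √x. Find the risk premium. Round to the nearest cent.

E[u] = 0.01·√19600 + 0.5·√90000 + 0.16·√12100 + 0.22·√115600 + 0.11·√40000 = 0.01·140 + 0.5·300 + 0.16·110 + 0.22·340 + 0.11·200 = 265.8
CE = (265.8)² = 70649.64
Risk premium = EV − CE = 76964 − 70649.64 = 6314.36

$6,314.36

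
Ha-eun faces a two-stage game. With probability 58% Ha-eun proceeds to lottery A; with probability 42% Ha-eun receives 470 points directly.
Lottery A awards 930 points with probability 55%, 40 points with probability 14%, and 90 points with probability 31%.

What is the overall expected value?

EV(A) = 0.55 × 930 + 0.14 × 40 + 0.31 × 90 = 511.5 + 5.6 + 27.9 = 545
Branch B: 470 (certain)
Overall = 0.58 × 545 + 0.42 × 470 = 316.1 + 197.4 = 513.5

513.5 points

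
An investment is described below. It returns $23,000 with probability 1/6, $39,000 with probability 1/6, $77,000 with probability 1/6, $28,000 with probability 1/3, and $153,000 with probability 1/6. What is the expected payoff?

EV = 1/6 × 23000 + 1/6 × 39000 + 1/6 × 77000 + 1/3 × 28000 + 1/6 × 153000 = 3833.3333 + 6500 + 12833.3333 + 9333.3333 + 25500 = 58000

$58,000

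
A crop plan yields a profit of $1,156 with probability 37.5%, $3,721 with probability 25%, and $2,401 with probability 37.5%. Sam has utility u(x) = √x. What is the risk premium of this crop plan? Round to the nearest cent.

$113.48

E[u] = 0.375·√1156 + 0.25·√3721 + 0.375·√2401 = 0.375·34 + 0.25·61 + 0.375·49 = 46.375
CE = (46.375)² = 2150.640625
Risk premium = EV − CE = 2264.125 − 2150.640625 = 113.484375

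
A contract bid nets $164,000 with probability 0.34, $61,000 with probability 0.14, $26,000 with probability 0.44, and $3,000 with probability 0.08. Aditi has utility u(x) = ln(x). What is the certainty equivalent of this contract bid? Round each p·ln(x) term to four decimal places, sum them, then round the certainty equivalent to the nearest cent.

E[u] = 0.34·ln(164000) + 0.14·ln(61000) + 0.44·ln(26000) + 0.08·ln(3000) = 4.0826 + 1.5426 + 4.4730 + 0.6405 = 10.7387
CE = e^10.7387 ≈ 46106.08

$46,106.08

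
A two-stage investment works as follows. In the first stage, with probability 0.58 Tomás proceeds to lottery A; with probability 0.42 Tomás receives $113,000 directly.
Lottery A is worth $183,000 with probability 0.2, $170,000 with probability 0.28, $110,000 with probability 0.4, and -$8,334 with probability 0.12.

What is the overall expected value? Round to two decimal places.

$121,235.95

EV(A) = 0.2 × 183000 + 0.28 × 170000 + 0.4 × 110000 + 0.12 × (-8334) = 36600 + 47600 + 44000 − 1000.08 = 127199.92
Branch B: 113000 (certain)
Overall = 0.58 × 127199.92 + 0.42 × 113000 = 73775.9536 + 47460 = 121235.9536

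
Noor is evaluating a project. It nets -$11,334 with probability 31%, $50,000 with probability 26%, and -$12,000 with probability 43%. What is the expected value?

EV = 0.31 × (-11334) + 0.26 × 50000 + 0.43 × (-12000) = -3513.54 + 13000 − 5160 = 4326.46

$4,326.46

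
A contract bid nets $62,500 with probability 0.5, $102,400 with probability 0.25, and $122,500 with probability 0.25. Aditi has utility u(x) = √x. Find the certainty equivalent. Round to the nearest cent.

E[u] = 0.5·√62500 + 0.25·√102400 + 0.25·√122500 = 0.5·250 + 0.25·320 + 0.25·350 = 292.5
CE = (292.5)² = 85556.25

$85,556.25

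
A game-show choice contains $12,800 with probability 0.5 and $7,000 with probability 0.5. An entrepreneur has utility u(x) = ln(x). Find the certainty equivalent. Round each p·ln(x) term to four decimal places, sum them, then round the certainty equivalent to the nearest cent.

$9,465.42

E[u] = 0.5·ln(12800) + 0.5·ln(7000) = 4.7286 + 4.4268 = 9.1554
CE = e^9.1554 ≈ 9465.42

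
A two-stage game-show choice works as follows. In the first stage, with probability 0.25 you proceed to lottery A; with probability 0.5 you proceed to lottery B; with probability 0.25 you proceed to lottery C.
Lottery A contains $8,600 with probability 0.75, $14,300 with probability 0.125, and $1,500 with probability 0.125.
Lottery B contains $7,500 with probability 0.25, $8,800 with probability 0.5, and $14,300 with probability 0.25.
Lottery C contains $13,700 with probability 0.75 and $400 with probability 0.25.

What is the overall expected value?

$9,625

EV(A) = 0.75 × 8600 + 0.125 × 14300 + 0.125 × 1500 = 6450 + 1787.5 + 187.5 = 8425
EV(B) = 0.25 × 7500 + 0.5 × 8800 + 0.25 × 14300 = 1875 + 4400 + 3575 = 9850
EV(C) = 0.75 × 13700 + 0.25 × 400 = 10275 + 100 = 10375
Overall = 0.25 × 8425 + 0.5 × 9850 + 0.25 × 10375 = 2106.25 + 4925 + 2593.75 = 9625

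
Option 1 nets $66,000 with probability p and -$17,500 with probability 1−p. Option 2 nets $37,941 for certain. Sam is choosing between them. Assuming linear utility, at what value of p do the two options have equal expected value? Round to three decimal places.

p = 0.664

p·66000 + (1−p)·(-17500) = 37941
83500p − 17500 = 37941
p = (37941 + 17500) / 83500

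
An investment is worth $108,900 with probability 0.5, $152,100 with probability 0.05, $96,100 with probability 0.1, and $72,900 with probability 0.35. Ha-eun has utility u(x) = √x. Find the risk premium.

E[u] = 0.5·√108900 + 0.05·√152100 + 0.1·√96100 + 0.35·√72900 = 0.5·330 + 0.05·390 + 0.1·310 + 0.35·270 = 310
CE = (310)² = 96100
Risk premium = EV − CE = 97180 − 96100 = 1080

$1,080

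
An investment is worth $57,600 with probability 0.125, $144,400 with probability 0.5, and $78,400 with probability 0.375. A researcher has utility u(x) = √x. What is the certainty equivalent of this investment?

$105,625

E[u] = 0.125·√57600 + 0.5·√144400 + 0.375·√78400 = 0.125·240 + 0.5·380 + 0.375·280 = 325
CE = (325)² = 105625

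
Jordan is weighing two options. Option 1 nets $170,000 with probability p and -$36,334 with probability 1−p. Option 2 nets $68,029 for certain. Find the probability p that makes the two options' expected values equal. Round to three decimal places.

p = 0.506

p·170000 + (1−p)·(-36334) = 68029
206334p − 36334 = 68029
p = (68029 + 36334) / 206334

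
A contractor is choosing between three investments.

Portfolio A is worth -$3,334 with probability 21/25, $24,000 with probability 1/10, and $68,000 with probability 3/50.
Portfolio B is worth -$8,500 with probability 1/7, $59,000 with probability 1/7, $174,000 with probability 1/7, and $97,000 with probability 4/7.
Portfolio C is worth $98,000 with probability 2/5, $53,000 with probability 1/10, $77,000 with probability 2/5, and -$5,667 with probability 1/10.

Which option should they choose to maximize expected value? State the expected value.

Portfolio A = 21/25 × (-3334) + 1/10 × 24000 + 3/50 × 68000 = -2800.56 + 2400 + 4080 = 3679.44
Portfolio B = 1/7 × (-8500) + 1/7 × 59000 + 1/7 × 174000 + 4/7 × 97000 = -1214.2857 + 8428.5714 + 24857.1429 + 55428.5714 = 87500
Portfolio C = 2/5 × 98000 + 1/10 × 53000 + 2/5 × 77000 + 1/10 × (-5667) = 39200 + 5300 + 30800 − 566.7 = 74733.3

Portfolio B ($87,500)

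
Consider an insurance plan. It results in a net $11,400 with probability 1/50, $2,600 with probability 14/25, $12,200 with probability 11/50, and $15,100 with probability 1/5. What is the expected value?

$7,388

EV = 1/50 × 11400 + 14/25 × 2600 + 11/50 × 12200 + 1/5 × 15100 = 228 + 1456 + 2684 + 3020 = 7388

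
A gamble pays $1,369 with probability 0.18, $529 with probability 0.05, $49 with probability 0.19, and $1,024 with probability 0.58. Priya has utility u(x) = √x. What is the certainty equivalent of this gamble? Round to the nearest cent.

$767.29

E[u] = 0.18·√1369 + 0.05·√529 + 0.19·√49 + 0.58·√1024 = 0.18·37 + 0.05·23 + 0.19·7 + 0.58·32 = 27.7
CE = (27.7)² = 767.29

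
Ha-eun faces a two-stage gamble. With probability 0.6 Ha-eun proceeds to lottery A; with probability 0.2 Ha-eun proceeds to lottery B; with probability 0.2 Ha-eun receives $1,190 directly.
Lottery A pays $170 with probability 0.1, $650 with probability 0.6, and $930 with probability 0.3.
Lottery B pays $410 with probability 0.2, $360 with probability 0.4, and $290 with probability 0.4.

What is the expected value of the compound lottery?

EV(A) = 0.1 × 170 + 0.6 × 650 + 0.3 × 930 = 17 + 390 + 279 = 686
EV(B) = 0.2 × 410 + 0.4 × 360 + 0.4 × 290 = 82 + 144 + 116 = 342
Branch C: 1190 (certain)
Overall = 0.6 × 686 + 0.2 × 342 + 0.2 × 1190 = 411.6 + 68.4 + 238 = 718

$718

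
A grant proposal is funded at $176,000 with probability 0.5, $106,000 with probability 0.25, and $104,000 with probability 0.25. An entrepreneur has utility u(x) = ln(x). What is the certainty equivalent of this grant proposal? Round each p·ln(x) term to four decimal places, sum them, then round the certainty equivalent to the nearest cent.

E[u] = 0.5·ln(176000) + 0.25·ln(106000) + 0.25·ln(104000) = 6.0391 + 2.8928 + 2.8880 = 11.8199
CE = e^11.8199 ≈ 135930.64

$135,930.64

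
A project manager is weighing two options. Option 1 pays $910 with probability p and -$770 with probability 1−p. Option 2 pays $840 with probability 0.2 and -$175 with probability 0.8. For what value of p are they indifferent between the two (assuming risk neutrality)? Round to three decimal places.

p = 0.475

EV(Option 2) = 0.2 × 840 + 0.8 × (-175) = 168 − 140 = 28
p·910 + (1−p)·(-770) = 28
1680p − 770 = 28
p = (28 + 770) / 1680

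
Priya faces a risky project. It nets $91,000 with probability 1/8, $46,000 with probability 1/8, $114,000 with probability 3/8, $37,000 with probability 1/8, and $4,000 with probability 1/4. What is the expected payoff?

EV = 1/8 × 91000 + 1/8 × 46000 + 3/8 × 114000 + 1/8 × 37000 + 1/4 × 4000 = 11375 + 5750 + 42750 + 4625 + 1000 = 65500

$65,500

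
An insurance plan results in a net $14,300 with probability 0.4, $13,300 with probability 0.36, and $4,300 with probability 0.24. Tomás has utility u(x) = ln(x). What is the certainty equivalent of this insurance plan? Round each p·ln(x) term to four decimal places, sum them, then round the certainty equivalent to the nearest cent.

E[u] = 0.4·ln(14300) + 0.36·ln(13300) + 0.24·ln(4300) = 3.8272 + 3.4184 + 2.0079 = 9.2535
CE = e^9.2535 ≈ 10441.05

$10,441.05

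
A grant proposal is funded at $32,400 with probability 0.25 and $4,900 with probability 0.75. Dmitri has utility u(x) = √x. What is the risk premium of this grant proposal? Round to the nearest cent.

$2,268.75

E[u] = 0.25·√32400 + 0.75·√4900 = 0.25·180 + 0.75·70 = 97.5
CE = (97.5)² = 9506.25
Risk premium = EV − CE = 11775 − 9506.25 = 2268.75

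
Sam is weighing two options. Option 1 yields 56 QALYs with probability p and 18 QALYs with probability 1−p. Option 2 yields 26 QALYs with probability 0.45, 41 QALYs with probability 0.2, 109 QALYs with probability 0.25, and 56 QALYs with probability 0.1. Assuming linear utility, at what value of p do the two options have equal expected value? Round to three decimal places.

EV(Option 2) = 0.45 × 26 + 0.2 × 41 + 0.25 × 109 + 0.1 × 56 = 11.7 + 8.2 + 27.25 + 5.6 = 52.75
p·56 + (1−p)·18 = 52.75
38p + 18 = 52.75
p = (52.75 − 18) / 38

p = 0.914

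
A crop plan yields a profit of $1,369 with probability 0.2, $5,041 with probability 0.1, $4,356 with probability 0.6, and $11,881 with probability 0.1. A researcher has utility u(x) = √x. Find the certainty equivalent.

$4,225

E[u] = 0.2·√1369 + 0.1·√5041 + 0.6·√4356 + 0.1·√11881 = 0.2·37 + 0.1·71 + 0.6·66 + 0.1·109 = 65
CE = (65)² = 4225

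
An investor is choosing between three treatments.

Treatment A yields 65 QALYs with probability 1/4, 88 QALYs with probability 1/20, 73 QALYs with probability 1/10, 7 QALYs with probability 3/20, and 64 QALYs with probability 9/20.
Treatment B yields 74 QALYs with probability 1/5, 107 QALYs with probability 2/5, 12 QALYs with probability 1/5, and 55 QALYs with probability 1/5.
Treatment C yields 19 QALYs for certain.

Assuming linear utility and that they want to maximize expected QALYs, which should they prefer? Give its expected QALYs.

Treatment A = 1/4 × 65 + 1/20 × 88 + 1/10 × 73 + 3/20 × 7 + 9/20 × 64 = 16.25 + 4.4 + 7.3 + 1.05 + 28.8 = 57.8
Treatment B = 1/5 × 74 + 2/5 × 107 + 1/5 × 12 + 1/5 × 55 = 14.8 + 42.8 + 2.4 + 11 = 71
Treatment C: 19 (certain)

Treatment B (71 QALYs)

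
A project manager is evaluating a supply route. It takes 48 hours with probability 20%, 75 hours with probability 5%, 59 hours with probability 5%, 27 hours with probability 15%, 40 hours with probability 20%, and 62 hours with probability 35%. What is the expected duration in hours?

50.05 hours

EV = 0.2 × 48 + 0.05 × 75 + 0.05 × 59 + 0.15 × 27 + 0.2 × 40 + 0.35 × 62 = 9.6 + 3.75 + 2.95 + 4.05 + 8 + 21.7 = 50.05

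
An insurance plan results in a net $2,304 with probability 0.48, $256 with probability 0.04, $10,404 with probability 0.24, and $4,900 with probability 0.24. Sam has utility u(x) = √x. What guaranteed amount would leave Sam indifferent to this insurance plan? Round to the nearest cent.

E[u] = 0.48·√2304 + 0.04·√256 + 0.24·√10404 + 0.24·√4900 = 0.48·48 + 0.04·16 + 0.24·102 + 0.24·70 = 64.96
CE = (64.96)² = 4219.8016

$4,219.80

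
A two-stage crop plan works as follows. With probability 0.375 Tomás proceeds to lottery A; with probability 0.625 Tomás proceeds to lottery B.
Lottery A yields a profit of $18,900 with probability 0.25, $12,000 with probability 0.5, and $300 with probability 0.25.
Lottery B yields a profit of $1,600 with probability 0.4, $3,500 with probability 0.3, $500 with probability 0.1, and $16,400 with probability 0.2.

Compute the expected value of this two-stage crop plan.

$7,187.50

EV(A) = 0.25 × 18900 + 0.5 × 12000 + 0.25 × 300 = 4725 + 6000 + 75 = 10800
EV(B) = 0.4 × 1600 + 0.3 × 3500 + 0.1 × 500 + 0.2 × 16400 = 640 + 1050 + 50 + 3280 = 5020
Overall = 0.375 × 10800 + 0.625 × 5020 = 4050 + 3137.5 = 7187.5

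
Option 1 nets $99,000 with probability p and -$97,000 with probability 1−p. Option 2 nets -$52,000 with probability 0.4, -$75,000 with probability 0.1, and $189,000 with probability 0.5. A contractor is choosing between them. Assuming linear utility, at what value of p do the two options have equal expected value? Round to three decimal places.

p = 0.833

EV(Option 2) = 0.4 × (-52000) + 0.1 × (-75000) + 0.5 × 189000 = -20800 − 7500 + 94500 = 66200
p·99000 + (1−p)·(-97000) = 66200
196000p − 97000 = 66200
p = (66200 + 97000) / 196000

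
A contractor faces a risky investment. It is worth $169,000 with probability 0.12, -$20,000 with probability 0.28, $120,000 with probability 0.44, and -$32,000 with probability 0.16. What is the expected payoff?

$62,360

EV = 0.12 × 169000 + 0.28 × (-20000) + 0.44 × 120000 + 0.16 × (-32000) = 20280 − 5600 + 52800 − 5120 = 62360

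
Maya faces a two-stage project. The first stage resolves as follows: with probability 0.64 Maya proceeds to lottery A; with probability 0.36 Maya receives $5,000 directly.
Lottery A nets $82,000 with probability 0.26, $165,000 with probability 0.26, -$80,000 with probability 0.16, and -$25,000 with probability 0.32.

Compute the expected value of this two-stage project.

$29,588.80

EV(A) = 0.26 × 82000 + 0.26 × 165000 + 0.16 × (-80000) + 0.32 × (-25000) = 21320 + 42900 − 12800 − 8000 = 43420
Branch B: 5000 (certain)
Overall = 0.64 × 43420 + 0.36 × 5000 = 27788.8 + 1800 = 29588.8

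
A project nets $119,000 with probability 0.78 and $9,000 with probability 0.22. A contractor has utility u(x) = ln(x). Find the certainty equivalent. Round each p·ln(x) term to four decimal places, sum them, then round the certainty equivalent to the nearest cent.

$67,433.69

E[u] = 0.78·ln(119000) + 0.22·ln(9000) = 9.1158 + 2.0031 = 11.1189
CE = e^11.1189 ≈ 67433.69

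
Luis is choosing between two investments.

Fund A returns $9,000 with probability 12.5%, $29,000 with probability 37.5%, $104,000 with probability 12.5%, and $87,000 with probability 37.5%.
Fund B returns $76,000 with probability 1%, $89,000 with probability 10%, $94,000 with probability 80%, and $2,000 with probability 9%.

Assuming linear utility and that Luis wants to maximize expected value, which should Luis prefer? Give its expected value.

Fund A = 0.125 × 9000 + 0.375 × 29000 + 0.125 × 104000 + 0.375 × 87000 = 1125 + 10875 + 13000 + 32625 = 57625
Fund B = 0.01 × 76000 + 0.1 × 89000 + 0.8 × 94000 + 0.09 × 2000 = 760 + 8900 + 75200 + 180 = 85040

Fund B ($85,040)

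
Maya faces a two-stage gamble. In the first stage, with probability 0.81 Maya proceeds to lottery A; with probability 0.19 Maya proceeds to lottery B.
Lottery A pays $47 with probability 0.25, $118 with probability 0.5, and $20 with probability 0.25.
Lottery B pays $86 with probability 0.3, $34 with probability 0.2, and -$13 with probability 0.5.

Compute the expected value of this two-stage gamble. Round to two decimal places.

$66.32

EV(A) = 0.25 × 47 + 0.5 × 118 + 0.25 × 20 = 11.75 + 59 + 5 = 75.75
EV(B) = 0.3 × 86 + 0.2 × 34 + 0.5 × (-13) = 25.8 + 6.8 − 6.5 = 26.1
Overall = 0.81 × 75.75 + 0.19 × 26.1 = 61.3575 + 4.959 = 66.3165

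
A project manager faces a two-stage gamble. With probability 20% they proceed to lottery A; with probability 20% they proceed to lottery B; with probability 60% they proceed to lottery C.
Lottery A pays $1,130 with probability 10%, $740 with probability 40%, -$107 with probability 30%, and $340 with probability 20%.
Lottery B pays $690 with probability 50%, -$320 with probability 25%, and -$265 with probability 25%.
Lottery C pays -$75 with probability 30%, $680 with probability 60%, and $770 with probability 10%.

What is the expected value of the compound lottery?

EV(A) = 0.1 × 1130 + 0.4 × 740 + 0.3 × (-107) + 0.2 × 340 = 113 + 296 − 32.1 + 68 = 444.9
EV(B) = 0.5 × 690 + 0.25 × (-320) + 0.25 × (-265) = 345 − 80 − 66.25 = 198.75
EV(C) = 0.3 × (-75) + 0.6 × 680 + 0.1 × 770 = -22.5 + 408 + 77 = 462.5
Overall = 0.2 × 444.9 + 0.2 × 198.75 + 0.6 × 462.5 = 88.98 + 39.75 + 277.5 = 406.23

$406.23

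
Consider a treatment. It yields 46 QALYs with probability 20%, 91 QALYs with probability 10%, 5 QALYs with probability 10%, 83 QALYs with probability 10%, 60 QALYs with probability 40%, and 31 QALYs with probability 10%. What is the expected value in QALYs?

54.2 QALYs

EV = 0.2 × 46 + 0.1 × 91 + 0.1 × 5 + 0.1 × 83 + 0.4 × 60 + 0.1 × 31 = 9.2 + 9.1 + 0.5 + 8.3 + 24 + 3.1 = 54.2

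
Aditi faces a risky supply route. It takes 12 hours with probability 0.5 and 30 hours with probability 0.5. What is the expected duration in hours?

21 hours

EV = 0.5 × 12 + 0.5 × 30 = 6 + 15 = 21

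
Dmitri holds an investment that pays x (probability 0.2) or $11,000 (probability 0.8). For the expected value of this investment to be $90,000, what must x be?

0.2·x + 0.8·11000 = 90000
0.2·x = 90000 − 8800 = 81200
x = 81200 / 0.2 = 406000

x = $406,000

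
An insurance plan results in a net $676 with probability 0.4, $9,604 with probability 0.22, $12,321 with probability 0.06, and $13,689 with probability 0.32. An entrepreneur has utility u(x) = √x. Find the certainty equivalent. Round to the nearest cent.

$5,785.12

E[u] = 0.4·√676 + 0.22·√9604 + 0.06·√12321 + 0.32·√13689 = 0.4·26 + 0.22·98 + 0.06·111 + 0.32·117 = 76.06
CE = (76.06)² = 5785.1236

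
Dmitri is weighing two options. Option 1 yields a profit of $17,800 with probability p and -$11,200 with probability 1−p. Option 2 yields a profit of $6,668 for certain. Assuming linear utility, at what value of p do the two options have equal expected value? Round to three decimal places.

p = 0.616

p·17800 + (1−p)·(-11200) = 6668
29000p − 11200 = 6668
p = (6668 + 11200) / 29000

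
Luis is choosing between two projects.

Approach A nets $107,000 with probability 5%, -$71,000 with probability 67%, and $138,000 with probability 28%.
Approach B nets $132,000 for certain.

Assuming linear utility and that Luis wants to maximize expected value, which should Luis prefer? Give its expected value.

Approach A = 0.05 × 107000 + 0.67 × (-71000) + 0.28 × 138000 = 5350 − 47570 + 38640 = -3580
Approach B: 132000 (certain)

Approach B ($132,000)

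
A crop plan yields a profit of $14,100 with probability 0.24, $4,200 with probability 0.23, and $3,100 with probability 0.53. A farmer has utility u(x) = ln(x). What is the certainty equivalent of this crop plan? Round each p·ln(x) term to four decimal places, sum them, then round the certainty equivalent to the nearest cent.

$4,781.93

E[u] = 0.24·ln(14100) + 0.23·ln(4200) + 0.53·ln(3100) = 2.2929 + 1.9189 + 4.2608 = 8.4726
CE = e^8.4726 ≈ 4781.93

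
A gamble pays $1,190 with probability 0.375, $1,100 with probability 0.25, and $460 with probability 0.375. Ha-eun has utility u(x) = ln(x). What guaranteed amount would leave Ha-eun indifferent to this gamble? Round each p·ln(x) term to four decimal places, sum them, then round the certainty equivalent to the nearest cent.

E[u] = 0.375·ln(1190) + 0.25·ln(1100) + 0.375·ln(460) = 2.6556 + 1.7508 + 2.2992 = 6.7056
CE = e^6.7056 ≈ 816.97

$816.97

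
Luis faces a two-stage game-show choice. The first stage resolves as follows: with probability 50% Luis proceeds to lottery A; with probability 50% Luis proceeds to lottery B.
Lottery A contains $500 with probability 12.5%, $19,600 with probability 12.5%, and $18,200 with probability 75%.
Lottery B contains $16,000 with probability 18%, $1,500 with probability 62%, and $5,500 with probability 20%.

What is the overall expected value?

$10,536.25

EV(A) = 0.125 × 500 + 0.125 × 19600 + 0.75 × 18200 = 62.5 + 2450 + 13650 = 16162.5
EV(B) = 0.18 × 16000 + 0.62 × 1500 + 0.2 × 5500 = 2880 + 930 + 1100 = 4910
Overall = 0.5 × 16162.5 + 0.5 × 4910 = 8081.25 + 2455 = 10536.25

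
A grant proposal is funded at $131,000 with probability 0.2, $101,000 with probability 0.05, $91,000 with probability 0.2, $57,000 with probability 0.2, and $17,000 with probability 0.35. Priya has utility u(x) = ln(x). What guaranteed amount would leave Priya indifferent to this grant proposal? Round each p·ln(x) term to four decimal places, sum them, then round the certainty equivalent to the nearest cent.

$49,806.46

E[u] = 0.2·ln(131000) + 0.05·ln(101000) + 0.2·ln(91000) + 0.2·ln(57000) + 0.35·ln(17000) = 2.3566 + 0.5761 + 2.2837 + 2.1902 + 3.4093 = 10.8159
CE = e^10.8159 ≈ 49806.46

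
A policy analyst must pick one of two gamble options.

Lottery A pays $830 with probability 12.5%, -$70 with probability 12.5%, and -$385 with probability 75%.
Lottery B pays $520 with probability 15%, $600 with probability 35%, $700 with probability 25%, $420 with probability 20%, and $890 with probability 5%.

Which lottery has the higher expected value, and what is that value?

Lottery B ($591.50)

Lottery A = 0.125 × 830 + 0.125 × (-70) + 0.75 × (-385) = 103.75 − 8.75 − 288.75 = -193.75
Lottery B = 0.15 × 520 + 0.35 × 600 + 0.25 × 700 + 0.2 × 420 + 0.05 × 890 = 78 + 210 + 175 + 84 + 44.5 = 591.5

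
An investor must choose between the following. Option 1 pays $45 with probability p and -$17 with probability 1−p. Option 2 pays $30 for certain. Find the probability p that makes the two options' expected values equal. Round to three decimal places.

p·45 + (1−p)·(-17) = 30
62p − 17 = 30
p = (30 + 17) / 62

p = 0.758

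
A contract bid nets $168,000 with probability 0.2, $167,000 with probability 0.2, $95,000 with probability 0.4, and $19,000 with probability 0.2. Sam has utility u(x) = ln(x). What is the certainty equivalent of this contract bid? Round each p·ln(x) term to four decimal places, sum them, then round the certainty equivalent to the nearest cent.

E[u] = 0.2·ln(168000) + 0.2·ln(167000) + 0.4·ln(95000) + 0.2·ln(19000) = 2.4063 + 2.4051 + 4.5847 + 1.9704 = 11.3665
CE = e^11.3665 ≈ 86379.01

$86,379.01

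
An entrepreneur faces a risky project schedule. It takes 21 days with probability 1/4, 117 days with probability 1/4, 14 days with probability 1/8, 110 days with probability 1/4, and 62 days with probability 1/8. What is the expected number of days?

71.5 days

EV = 1/4 × 21 + 1/4 × 117 + 1/8 × 14 + 1/4 × 110 + 1/8 × 62 = 5.25 + 29.25 + 1.75 + 27.5 + 7.75 = 71.5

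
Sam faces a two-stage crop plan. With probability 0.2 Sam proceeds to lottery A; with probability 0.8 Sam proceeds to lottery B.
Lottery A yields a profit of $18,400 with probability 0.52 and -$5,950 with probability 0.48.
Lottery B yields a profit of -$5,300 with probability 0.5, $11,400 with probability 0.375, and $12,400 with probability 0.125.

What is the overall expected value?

EV(A) = 0.52 × 18400 + 0.48 × (-5950) = 9568 − 2856 = 6712
EV(B) = 0.5 × (-5300) + 0.375 × 11400 + 0.125 × 12400 = -2650 + 4275 + 1550 = 3175
Overall = 0.2 × 6712 + 0.8 × 3175 = 1342.4 + 2540 = 3882.4

$3,882.40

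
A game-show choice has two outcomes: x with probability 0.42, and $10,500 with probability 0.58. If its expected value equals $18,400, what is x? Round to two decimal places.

x = $29,309.52

0.42·x + 0.58·10500 = 18400
0.42·x = 18400 − 6090 = 12310
x = 12310 / 0.42 = 29309.5238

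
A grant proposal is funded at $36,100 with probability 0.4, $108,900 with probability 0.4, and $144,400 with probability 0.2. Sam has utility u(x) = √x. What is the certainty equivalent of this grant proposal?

E[u] = 0.4·√36100 + 0.4·√108900 + 0.2·√144400 = 0.4·190 + 0.4·330 + 0.2·380 = 284
CE = (284)² = 80656

$80,656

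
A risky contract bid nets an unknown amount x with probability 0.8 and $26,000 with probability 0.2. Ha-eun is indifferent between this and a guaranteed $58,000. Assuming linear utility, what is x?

x = $66,000

0.8·x + 0.2·26000 = 58000
0.8·x = 58000 − 5200 = 52800
x = 52800 / 0.8 = 66000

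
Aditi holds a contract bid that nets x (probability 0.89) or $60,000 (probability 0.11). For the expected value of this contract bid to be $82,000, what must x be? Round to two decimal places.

0.89·x + 0.11·60000 = 82000
0.89·x = 82000 − 6600 = 75400
x = 75400 / 0.89 = 84719.1011

x = $84,719.10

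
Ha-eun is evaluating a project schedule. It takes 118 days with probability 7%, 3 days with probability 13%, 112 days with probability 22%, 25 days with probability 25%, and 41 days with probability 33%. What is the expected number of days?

53.07 days

EV = 0.07 × 118 + 0.13 × 3 + 0.22 × 112 + 0.25 × 25 + 0.33 × 41 = 8.26 + 0.39 + 24.64 + 6.25 + 13.53 = 53.07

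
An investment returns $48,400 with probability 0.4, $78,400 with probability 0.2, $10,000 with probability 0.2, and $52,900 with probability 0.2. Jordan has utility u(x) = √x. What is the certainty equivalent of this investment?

E[u] = 0.4·√48400 + 0.2·√78400 + 0.2·√10000 + 0.2·√52900 = 0.4·220 + 0.2·280 + 0.2·100 + 0.2·230 = 210
CE = (210)² = 44100

$44,100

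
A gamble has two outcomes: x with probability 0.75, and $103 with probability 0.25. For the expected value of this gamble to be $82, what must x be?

0.75·x + 0.25·103 = 82
0.75·x = 82 − 25.75 = 56.25
x = 56.25 / 0.75 = 75

x = $75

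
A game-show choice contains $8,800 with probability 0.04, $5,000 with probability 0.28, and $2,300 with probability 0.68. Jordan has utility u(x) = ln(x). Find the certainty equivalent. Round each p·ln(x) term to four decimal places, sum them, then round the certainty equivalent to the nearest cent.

E[u] = 0.04·ln(8800) + 0.28·ln(5000) + 0.68·ln(2300) = 0.3633 + 2.3848 + 5.2637 = 8.0118
CE = e^8.0118 ≈ 3016.34

$3,016.34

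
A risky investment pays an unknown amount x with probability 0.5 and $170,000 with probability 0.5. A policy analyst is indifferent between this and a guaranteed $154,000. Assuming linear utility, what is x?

0.5·x + 0.5·170000 = 154000
0.5·x = 154000 − 85000 = 69000
x = 69000 / 0.5 = 138000

x = $138,000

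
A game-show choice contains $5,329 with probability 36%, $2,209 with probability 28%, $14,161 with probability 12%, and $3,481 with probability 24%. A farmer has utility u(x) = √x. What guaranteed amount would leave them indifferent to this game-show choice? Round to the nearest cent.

$4,607.69

E[u] = 0.36·√5329 + 0.28·√2209 + 0.12·√14161 + 0.24·√3481 = 0.36·73 + 0.28·47 + 0.12·119 + 0.24·59 = 67.88
CE = (67.88)² = 4607.6944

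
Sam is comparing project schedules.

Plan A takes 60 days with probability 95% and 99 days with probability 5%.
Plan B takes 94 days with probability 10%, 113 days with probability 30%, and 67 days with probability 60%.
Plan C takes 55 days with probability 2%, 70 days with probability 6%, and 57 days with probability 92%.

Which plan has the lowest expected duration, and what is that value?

Plan A = 0.95 × 60 + 0.05 × 99 = 57 + 4.95 = 61.95
Plan B = 0.1 × 94 + 0.3 × 113 + 0.6 × 67 = 9.4 + 33.9 + 40.2 = 83.5
Plan C = 0.02 × 55 + 0.06 × 70 + 0.92 × 57 = 1.1 + 4.2 + 52.44 = 57.74

Plan C (57.74 days)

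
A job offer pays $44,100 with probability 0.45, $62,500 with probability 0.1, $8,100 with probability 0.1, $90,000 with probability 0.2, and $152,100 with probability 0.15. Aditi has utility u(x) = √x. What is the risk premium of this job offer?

E[u] = 0.45·√44100 + 0.1·√62500 + 0.1·√8100 + 0.2·√90000 + 0.15·√152100 = 0.45·210 + 0.1·250 + 0.1·90 + 0.2·300 + 0.15·390 = 247
CE = (247)² = 61009
Risk premium = EV − CE = 67720 − 61009 = 6711

$6,711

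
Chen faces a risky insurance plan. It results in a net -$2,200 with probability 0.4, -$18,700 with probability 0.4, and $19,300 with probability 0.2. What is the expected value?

-$4,500

EV = 0.4 × (-2200) + 0.4 × (-18700) + 0.2 × 19300 = -880 − 7480 + 3860 = -4500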